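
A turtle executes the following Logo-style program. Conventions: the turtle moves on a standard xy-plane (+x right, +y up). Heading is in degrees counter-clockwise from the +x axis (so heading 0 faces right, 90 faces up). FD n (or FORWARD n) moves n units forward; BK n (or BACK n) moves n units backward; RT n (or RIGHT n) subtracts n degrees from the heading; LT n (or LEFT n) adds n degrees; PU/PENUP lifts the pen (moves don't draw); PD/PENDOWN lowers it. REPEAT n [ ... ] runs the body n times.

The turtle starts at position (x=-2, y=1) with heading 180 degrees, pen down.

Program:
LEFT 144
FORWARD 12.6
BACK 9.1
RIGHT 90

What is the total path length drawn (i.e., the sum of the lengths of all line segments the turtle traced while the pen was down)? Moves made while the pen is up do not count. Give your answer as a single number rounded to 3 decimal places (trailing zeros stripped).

Answer: 21.7

Derivation:
Executing turtle program step by step:
Start: pos=(-2,1), heading=180, pen down
LT 144: heading 180 -> 324
FD 12.6: (-2,1) -> (8.194,-6.406) [heading=324, draw]
BK 9.1: (8.194,-6.406) -> (0.832,-1.057) [heading=324, draw]
RT 90: heading 324 -> 234
Final: pos=(0.832,-1.057), heading=234, 2 segment(s) drawn

Segment lengths:
  seg 1: (-2,1) -> (8.194,-6.406), length = 12.6
  seg 2: (8.194,-6.406) -> (0.832,-1.057), length = 9.1
Total = 21.7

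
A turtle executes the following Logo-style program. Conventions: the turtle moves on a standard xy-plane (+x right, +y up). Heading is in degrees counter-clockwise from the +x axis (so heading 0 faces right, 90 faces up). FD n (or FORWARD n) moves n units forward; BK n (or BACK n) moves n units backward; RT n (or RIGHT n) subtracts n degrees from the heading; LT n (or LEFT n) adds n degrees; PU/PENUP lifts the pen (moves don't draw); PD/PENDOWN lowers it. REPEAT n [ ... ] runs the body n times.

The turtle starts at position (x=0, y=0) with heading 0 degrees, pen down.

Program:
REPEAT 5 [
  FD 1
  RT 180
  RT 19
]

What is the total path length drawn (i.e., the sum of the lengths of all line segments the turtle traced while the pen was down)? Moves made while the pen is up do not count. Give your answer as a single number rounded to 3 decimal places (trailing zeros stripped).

Answer: 5

Derivation:
Executing turtle program step by step:
Start: pos=(0,0), heading=0, pen down
REPEAT 5 [
  -- iteration 1/5 --
  FD 1: (0,0) -> (1,0) [heading=0, draw]
  RT 180: heading 0 -> 180
  RT 19: heading 180 -> 161
  -- iteration 2/5 --
  FD 1: (1,0) -> (0.054,0.326) [heading=161, draw]
  RT 180: heading 161 -> 341
  RT 19: heading 341 -> 322
  -- iteration 3/5 --
  FD 1: (0.054,0.326) -> (0.842,-0.29) [heading=322, draw]
  RT 180: heading 322 -> 142
  RT 19: heading 142 -> 123
  -- iteration 4/5 --
  FD 1: (0.842,-0.29) -> (0.298,0.549) [heading=123, draw]
  RT 180: heading 123 -> 303
  RT 19: heading 303 -> 284
  -- iteration 5/5 --
  FD 1: (0.298,0.549) -> (0.54,-0.422) [heading=284, draw]
  RT 180: heading 284 -> 104
  RT 19: heading 104 -> 85
]
Final: pos=(0.54,-0.422), heading=85, 5 segment(s) drawn

Segment lengths:
  seg 1: (0,0) -> (1,0), length = 1
  seg 2: (1,0) -> (0.054,0.326), length = 1
  seg 3: (0.054,0.326) -> (0.842,-0.29), length = 1
  seg 4: (0.842,-0.29) -> (0.298,0.549), length = 1
  seg 5: (0.298,0.549) -> (0.54,-0.422), length = 1
Total = 5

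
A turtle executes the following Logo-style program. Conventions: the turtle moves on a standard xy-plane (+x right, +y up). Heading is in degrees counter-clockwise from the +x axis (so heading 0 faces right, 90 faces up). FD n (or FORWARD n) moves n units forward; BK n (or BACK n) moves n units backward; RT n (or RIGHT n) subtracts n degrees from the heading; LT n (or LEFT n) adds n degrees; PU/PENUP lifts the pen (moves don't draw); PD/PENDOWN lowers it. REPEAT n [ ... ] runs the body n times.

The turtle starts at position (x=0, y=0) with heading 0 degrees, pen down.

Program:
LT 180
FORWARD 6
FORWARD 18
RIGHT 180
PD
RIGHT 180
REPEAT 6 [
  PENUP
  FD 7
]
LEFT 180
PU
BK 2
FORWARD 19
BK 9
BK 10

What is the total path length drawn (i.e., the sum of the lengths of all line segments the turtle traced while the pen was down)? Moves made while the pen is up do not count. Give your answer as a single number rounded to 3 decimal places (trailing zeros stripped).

Answer: 24

Derivation:
Executing turtle program step by step:
Start: pos=(0,0), heading=0, pen down
LT 180: heading 0 -> 180
FD 6: (0,0) -> (-6,0) [heading=180, draw]
FD 18: (-6,0) -> (-24,0) [heading=180, draw]
RT 180: heading 180 -> 0
PD: pen down
RT 180: heading 0 -> 180
REPEAT 6 [
  -- iteration 1/6 --
  PU: pen up
  FD 7: (-24,0) -> (-31,0) [heading=180, move]
  -- iteration 2/6 --
  PU: pen up
  FD 7: (-31,0) -> (-38,0) [heading=180, move]
  -- iteration 3/6 --
  PU: pen up
  FD 7: (-38,0) -> (-45,0) [heading=180, move]
  -- iteration 4/6 --
  PU: pen up
  FD 7: (-45,0) -> (-52,0) [heading=180, move]
  -- iteration 5/6 --
  PU: pen up
  FD 7: (-52,0) -> (-59,0) [heading=180, move]
  -- iteration 6/6 --
  PU: pen up
  FD 7: (-59,0) -> (-66,0) [heading=180, move]
]
LT 180: heading 180 -> 0
PU: pen up
BK 2: (-66,0) -> (-68,0) [heading=0, move]
FD 19: (-68,0) -> (-49,0) [heading=0, move]
BK 9: (-49,0) -> (-58,0) [heading=0, move]
BK 10: (-58,0) -> (-68,0) [heading=0, move]
Final: pos=(-68,0), heading=0, 2 segment(s) drawn

Segment lengths:
  seg 1: (0,0) -> (-6,0), length = 6
  seg 2: (-6,0) -> (-24,0), length = 18
Total = 24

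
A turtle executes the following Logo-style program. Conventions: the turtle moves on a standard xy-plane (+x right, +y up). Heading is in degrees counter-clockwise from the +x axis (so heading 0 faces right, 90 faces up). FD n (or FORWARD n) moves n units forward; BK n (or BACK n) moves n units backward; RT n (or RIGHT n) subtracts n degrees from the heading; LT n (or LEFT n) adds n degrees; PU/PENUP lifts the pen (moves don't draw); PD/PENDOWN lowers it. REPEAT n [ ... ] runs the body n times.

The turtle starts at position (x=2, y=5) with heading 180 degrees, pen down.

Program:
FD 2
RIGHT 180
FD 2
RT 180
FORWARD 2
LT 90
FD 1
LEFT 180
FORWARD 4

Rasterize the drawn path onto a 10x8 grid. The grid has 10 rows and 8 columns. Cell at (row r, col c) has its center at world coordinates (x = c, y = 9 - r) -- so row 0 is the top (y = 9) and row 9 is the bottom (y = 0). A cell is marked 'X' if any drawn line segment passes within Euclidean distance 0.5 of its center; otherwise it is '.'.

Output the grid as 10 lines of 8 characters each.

Segment 0: (2,5) -> (0,5)
Segment 1: (0,5) -> (2,5)
Segment 2: (2,5) -> (0,5)
Segment 3: (0,5) -> (0,4)
Segment 4: (0,4) -> (0,8)

Answer: ........
X.......
X.......
X.......
XXX.....
X.......
........
........
........
........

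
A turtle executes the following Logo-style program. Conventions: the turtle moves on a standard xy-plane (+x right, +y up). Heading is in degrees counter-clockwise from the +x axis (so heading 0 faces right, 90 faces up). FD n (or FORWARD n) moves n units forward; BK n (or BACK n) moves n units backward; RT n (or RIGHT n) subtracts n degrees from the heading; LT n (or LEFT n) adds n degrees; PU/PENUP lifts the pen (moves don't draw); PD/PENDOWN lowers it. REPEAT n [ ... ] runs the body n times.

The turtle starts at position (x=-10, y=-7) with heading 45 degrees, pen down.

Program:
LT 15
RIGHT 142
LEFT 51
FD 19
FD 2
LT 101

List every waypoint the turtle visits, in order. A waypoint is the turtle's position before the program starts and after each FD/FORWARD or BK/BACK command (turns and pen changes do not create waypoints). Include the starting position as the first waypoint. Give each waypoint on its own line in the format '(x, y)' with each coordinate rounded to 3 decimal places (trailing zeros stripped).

Answer: (-10, -7)
(6.286, -16.786)
(8.001, -17.816)

Derivation:
Executing turtle program step by step:
Start: pos=(-10,-7), heading=45, pen down
LT 15: heading 45 -> 60
RT 142: heading 60 -> 278
LT 51: heading 278 -> 329
FD 19: (-10,-7) -> (6.286,-16.786) [heading=329, draw]
FD 2: (6.286,-16.786) -> (8.001,-17.816) [heading=329, draw]
LT 101: heading 329 -> 70
Final: pos=(8.001,-17.816), heading=70, 2 segment(s) drawn
Waypoints (3 total):
(-10, -7)
(6.286, -16.786)
(8.001, -17.816)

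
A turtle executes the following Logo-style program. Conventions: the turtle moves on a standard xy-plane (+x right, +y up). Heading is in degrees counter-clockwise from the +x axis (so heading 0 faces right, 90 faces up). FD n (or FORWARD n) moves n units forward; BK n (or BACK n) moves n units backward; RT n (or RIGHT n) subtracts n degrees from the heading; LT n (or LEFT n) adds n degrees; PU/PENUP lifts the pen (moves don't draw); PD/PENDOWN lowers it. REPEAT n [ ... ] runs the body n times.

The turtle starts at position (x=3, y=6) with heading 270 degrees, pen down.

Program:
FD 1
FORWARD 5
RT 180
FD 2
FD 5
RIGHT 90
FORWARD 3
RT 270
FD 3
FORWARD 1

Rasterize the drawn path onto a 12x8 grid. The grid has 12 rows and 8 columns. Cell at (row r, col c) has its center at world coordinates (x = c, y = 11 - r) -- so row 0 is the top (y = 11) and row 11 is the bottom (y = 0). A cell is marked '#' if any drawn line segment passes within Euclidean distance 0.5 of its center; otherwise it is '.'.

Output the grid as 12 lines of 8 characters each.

Segment 0: (3,6) -> (3,5)
Segment 1: (3,5) -> (3,0)
Segment 2: (3,0) -> (3,2)
Segment 3: (3,2) -> (3,7)
Segment 4: (3,7) -> (6,7)
Segment 5: (6,7) -> (6,10)
Segment 6: (6,10) -> (6,11)

Answer: ......#.
......#.
......#.
......#.
...####.
...#....
...#....
...#....
...#....
...#....
...#....
...#....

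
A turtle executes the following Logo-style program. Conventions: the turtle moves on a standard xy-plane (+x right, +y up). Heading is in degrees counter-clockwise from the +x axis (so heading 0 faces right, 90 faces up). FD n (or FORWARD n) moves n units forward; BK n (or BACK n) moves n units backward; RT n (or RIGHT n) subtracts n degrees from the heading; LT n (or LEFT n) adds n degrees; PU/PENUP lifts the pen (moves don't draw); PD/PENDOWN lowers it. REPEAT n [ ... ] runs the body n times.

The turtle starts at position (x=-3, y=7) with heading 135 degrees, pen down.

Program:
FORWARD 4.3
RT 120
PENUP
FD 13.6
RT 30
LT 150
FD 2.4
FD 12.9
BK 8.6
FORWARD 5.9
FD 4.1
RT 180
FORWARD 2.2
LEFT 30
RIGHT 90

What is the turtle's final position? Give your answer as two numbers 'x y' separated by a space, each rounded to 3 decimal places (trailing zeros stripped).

Answer: -3.157 23.814

Derivation:
Executing turtle program step by step:
Start: pos=(-3,7), heading=135, pen down
FD 4.3: (-3,7) -> (-6.041,10.041) [heading=135, draw]
RT 120: heading 135 -> 15
PU: pen up
FD 13.6: (-6.041,10.041) -> (7.096,13.56) [heading=15, move]
RT 30: heading 15 -> 345
LT 150: heading 345 -> 135
FD 2.4: (7.096,13.56) -> (5.399,15.258) [heading=135, move]
FD 12.9: (5.399,15.258) -> (-3.723,24.379) [heading=135, move]
BK 8.6: (-3.723,24.379) -> (2.358,18.298) [heading=135, move]
FD 5.9: (2.358,18.298) -> (-1.814,22.47) [heading=135, move]
FD 4.1: (-1.814,22.47) -> (-4.713,25.369) [heading=135, move]
RT 180: heading 135 -> 315
FD 2.2: (-4.713,25.369) -> (-3.157,23.814) [heading=315, move]
LT 30: heading 315 -> 345
RT 90: heading 345 -> 255
Final: pos=(-3.157,23.814), heading=255, 1 segment(s) drawn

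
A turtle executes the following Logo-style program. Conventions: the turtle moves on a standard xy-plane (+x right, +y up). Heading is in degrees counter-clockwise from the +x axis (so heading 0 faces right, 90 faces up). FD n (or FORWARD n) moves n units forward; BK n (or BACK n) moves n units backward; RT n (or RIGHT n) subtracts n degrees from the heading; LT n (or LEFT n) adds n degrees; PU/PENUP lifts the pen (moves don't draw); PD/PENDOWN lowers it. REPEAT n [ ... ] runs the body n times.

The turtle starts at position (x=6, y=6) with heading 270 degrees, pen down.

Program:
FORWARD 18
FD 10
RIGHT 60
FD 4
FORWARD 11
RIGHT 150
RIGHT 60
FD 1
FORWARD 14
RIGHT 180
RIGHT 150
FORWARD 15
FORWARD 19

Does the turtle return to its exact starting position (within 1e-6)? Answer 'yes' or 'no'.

Answer: no

Derivation:
Executing turtle program step by step:
Start: pos=(6,6), heading=270, pen down
FD 18: (6,6) -> (6,-12) [heading=270, draw]
FD 10: (6,-12) -> (6,-22) [heading=270, draw]
RT 60: heading 270 -> 210
FD 4: (6,-22) -> (2.536,-24) [heading=210, draw]
FD 11: (2.536,-24) -> (-6.99,-29.5) [heading=210, draw]
RT 150: heading 210 -> 60
RT 60: heading 60 -> 0
FD 1: (-6.99,-29.5) -> (-5.99,-29.5) [heading=0, draw]
FD 14: (-5.99,-29.5) -> (8.01,-29.5) [heading=0, draw]
RT 180: heading 0 -> 180
RT 150: heading 180 -> 30
FD 15: (8.01,-29.5) -> (21,-22) [heading=30, draw]
FD 19: (21,-22) -> (37.454,-12.5) [heading=30, draw]
Final: pos=(37.454,-12.5), heading=30, 8 segment(s) drawn

Start position: (6, 6)
Final position: (37.454, -12.5)
Distance = 36.492; >= 1e-6 -> NOT closed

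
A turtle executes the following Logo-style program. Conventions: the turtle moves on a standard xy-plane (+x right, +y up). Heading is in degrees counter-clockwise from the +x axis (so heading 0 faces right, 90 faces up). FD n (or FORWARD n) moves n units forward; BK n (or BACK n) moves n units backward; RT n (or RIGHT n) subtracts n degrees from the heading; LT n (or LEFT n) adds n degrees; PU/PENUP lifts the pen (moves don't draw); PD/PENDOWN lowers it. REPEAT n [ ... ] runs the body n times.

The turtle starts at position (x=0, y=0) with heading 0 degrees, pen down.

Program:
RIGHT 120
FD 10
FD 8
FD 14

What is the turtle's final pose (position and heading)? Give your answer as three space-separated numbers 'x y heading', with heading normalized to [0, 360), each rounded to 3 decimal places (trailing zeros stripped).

Executing turtle program step by step:
Start: pos=(0,0), heading=0, pen down
RT 120: heading 0 -> 240
FD 10: (0,0) -> (-5,-8.66) [heading=240, draw]
FD 8: (-5,-8.66) -> (-9,-15.588) [heading=240, draw]
FD 14: (-9,-15.588) -> (-16,-27.713) [heading=240, draw]
Final: pos=(-16,-27.713), heading=240, 3 segment(s) drawn

Answer: -16 -27.713 240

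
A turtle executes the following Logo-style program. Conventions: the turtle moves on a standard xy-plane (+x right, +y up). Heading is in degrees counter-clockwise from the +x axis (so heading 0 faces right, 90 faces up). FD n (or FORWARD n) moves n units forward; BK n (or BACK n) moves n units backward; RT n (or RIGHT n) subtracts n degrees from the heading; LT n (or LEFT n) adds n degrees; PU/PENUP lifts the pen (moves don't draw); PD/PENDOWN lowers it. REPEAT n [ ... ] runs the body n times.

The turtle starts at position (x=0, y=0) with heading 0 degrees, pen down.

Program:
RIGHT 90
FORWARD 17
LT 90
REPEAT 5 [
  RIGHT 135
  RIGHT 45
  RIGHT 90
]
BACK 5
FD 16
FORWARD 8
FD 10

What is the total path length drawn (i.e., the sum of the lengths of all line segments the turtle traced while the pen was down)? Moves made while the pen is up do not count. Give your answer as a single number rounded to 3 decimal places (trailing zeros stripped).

Answer: 56

Derivation:
Executing turtle program step by step:
Start: pos=(0,0), heading=0, pen down
RT 90: heading 0 -> 270
FD 17: (0,0) -> (0,-17) [heading=270, draw]
LT 90: heading 270 -> 0
REPEAT 5 [
  -- iteration 1/5 --
  RT 135: heading 0 -> 225
  RT 45: heading 225 -> 180
  RT 90: heading 180 -> 90
  -- iteration 2/5 --
  RT 135: heading 90 -> 315
  RT 45: heading 315 -> 270
  RT 90: heading 270 -> 180
  -- iteration 3/5 --
  RT 135: heading 180 -> 45
  RT 45: heading 45 -> 0
  RT 90: heading 0 -> 270
  -- iteration 4/5 --
  RT 135: heading 270 -> 135
  RT 45: heading 135 -> 90
  RT 90: heading 90 -> 0
  -- iteration 5/5 --
  RT 135: heading 0 -> 225
  RT 45: heading 225 -> 180
  RT 90: heading 180 -> 90
]
BK 5: (0,-17) -> (0,-22) [heading=90, draw]
FD 16: (0,-22) -> (0,-6) [heading=90, draw]
FD 8: (0,-6) -> (0,2) [heading=90, draw]
FD 10: (0,2) -> (0,12) [heading=90, draw]
Final: pos=(0,12), heading=90, 5 segment(s) drawn

Segment lengths:
  seg 1: (0,0) -> (0,-17), length = 17
  seg 2: (0,-17) -> (0,-22), length = 5
  seg 3: (0,-22) -> (0,-6), length = 16
  seg 4: (0,-6) -> (0,2), length = 8
  seg 5: (0,2) -> (0,12), length = 10
Total = 56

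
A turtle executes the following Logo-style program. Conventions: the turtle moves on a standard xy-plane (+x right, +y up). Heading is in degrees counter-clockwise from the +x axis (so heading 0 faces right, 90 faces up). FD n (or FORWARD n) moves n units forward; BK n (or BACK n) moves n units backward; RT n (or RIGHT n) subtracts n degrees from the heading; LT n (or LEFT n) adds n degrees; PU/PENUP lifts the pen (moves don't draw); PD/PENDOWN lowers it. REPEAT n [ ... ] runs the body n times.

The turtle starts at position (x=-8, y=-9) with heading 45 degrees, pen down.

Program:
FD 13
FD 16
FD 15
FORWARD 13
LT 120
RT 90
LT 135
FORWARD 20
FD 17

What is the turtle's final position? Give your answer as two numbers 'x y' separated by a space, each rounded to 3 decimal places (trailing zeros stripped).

Executing turtle program step by step:
Start: pos=(-8,-9), heading=45, pen down
FD 13: (-8,-9) -> (1.192,0.192) [heading=45, draw]
FD 16: (1.192,0.192) -> (12.506,11.506) [heading=45, draw]
FD 15: (12.506,11.506) -> (23.113,22.113) [heading=45, draw]
FD 13: (23.113,22.113) -> (32.305,31.305) [heading=45, draw]
LT 120: heading 45 -> 165
RT 90: heading 165 -> 75
LT 135: heading 75 -> 210
FD 20: (32.305,31.305) -> (14.985,21.305) [heading=210, draw]
FD 17: (14.985,21.305) -> (0.262,12.805) [heading=210, draw]
Final: pos=(0.262,12.805), heading=210, 6 segment(s) drawn

Answer: 0.262 12.805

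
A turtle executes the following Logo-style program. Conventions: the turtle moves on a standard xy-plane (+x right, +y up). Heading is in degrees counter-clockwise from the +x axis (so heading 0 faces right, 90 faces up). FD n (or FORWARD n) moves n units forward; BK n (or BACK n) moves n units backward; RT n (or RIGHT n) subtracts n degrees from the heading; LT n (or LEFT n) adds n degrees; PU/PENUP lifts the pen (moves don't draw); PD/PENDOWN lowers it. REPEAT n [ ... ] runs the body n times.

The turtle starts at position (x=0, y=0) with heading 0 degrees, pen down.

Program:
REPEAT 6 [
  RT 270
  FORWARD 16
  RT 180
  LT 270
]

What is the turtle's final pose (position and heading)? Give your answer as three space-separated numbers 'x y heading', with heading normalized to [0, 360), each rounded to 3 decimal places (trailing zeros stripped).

Executing turtle program step by step:
Start: pos=(0,0), heading=0, pen down
REPEAT 6 [
  -- iteration 1/6 --
  RT 270: heading 0 -> 90
  FD 16: (0,0) -> (0,16) [heading=90, draw]
  RT 180: heading 90 -> 270
  LT 270: heading 270 -> 180
  -- iteration 2/6 --
  RT 270: heading 180 -> 270
  FD 16: (0,16) -> (0,0) [heading=270, draw]
  RT 180: heading 270 -> 90
  LT 270: heading 90 -> 0
  -- iteration 3/6 --
  RT 270: heading 0 -> 90
  FD 16: (0,0) -> (0,16) [heading=90, draw]
  RT 180: heading 90 -> 270
  LT 270: heading 270 -> 180
  -- iteration 4/6 --
  RT 270: heading 180 -> 270
  FD 16: (0,16) -> (0,0) [heading=270, draw]
  RT 180: heading 270 -> 90
  LT 270: heading 90 -> 0
  -- iteration 5/6 --
  RT 270: heading 0 -> 90
  FD 16: (0,0) -> (0,16) [heading=90, draw]
  RT 180: heading 90 -> 270
  LT 270: heading 270 -> 180
  -- iteration 6/6 --
  RT 270: heading 180 -> 270
  FD 16: (0,16) -> (0,0) [heading=270, draw]
  RT 180: heading 270 -> 90
  LT 270: heading 90 -> 0
]
Final: pos=(0,0), heading=0, 6 segment(s) drawn

Answer: 0 0 0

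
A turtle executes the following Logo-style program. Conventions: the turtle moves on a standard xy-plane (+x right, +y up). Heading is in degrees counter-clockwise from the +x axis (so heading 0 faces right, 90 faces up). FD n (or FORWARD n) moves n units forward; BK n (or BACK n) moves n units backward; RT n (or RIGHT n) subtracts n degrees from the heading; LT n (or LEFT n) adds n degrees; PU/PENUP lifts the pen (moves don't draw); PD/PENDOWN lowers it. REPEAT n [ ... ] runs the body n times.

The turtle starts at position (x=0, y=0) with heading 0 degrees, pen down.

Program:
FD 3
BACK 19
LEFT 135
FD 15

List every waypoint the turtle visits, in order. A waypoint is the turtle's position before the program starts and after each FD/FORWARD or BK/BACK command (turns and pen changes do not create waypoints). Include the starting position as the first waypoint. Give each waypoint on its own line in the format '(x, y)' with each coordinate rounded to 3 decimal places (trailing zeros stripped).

Answer: (0, 0)
(3, 0)
(-16, 0)
(-26.607, 10.607)

Derivation:
Executing turtle program step by step:
Start: pos=(0,0), heading=0, pen down
FD 3: (0,0) -> (3,0) [heading=0, draw]
BK 19: (3,0) -> (-16,0) [heading=0, draw]
LT 135: heading 0 -> 135
FD 15: (-16,0) -> (-26.607,10.607) [heading=135, draw]
Final: pos=(-26.607,10.607), heading=135, 3 segment(s) drawn
Waypoints (4 total):
(0, 0)
(3, 0)
(-16, 0)
(-26.607, 10.607)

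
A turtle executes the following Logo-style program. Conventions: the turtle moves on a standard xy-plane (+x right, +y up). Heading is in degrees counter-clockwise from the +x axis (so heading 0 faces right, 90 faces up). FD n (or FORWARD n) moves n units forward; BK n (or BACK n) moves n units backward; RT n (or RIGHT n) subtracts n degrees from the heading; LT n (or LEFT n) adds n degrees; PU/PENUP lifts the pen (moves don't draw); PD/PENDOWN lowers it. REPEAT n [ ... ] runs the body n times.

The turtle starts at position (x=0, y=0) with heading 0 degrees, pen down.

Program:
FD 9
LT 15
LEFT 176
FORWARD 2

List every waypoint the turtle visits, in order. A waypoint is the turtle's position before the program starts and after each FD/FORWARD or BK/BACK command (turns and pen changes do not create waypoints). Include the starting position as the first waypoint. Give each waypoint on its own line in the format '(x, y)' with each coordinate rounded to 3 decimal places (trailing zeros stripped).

Answer: (0, 0)
(9, 0)
(7.037, -0.382)

Derivation:
Executing turtle program step by step:
Start: pos=(0,0), heading=0, pen down
FD 9: (0,0) -> (9,0) [heading=0, draw]
LT 15: heading 0 -> 15
LT 176: heading 15 -> 191
FD 2: (9,0) -> (7.037,-0.382) [heading=191, draw]
Final: pos=(7.037,-0.382), heading=191, 2 segment(s) drawn
Waypoints (3 total):
(0, 0)
(9, 0)
(7.037, -0.382)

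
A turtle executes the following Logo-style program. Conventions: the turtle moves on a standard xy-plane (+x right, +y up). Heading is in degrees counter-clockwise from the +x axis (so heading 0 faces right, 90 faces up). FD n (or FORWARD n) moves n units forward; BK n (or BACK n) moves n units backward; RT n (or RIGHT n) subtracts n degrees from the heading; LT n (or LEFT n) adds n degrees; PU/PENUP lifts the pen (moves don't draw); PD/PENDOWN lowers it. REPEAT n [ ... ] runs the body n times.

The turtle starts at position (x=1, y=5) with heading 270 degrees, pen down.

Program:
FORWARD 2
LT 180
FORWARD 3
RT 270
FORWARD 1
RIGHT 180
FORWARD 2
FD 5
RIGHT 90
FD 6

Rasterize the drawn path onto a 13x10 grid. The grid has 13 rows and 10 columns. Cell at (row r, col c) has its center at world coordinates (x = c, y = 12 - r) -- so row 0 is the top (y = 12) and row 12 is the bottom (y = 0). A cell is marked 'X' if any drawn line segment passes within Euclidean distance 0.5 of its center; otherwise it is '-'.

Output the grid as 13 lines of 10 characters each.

Answer: ----------
----------
----------
----------
----------
----------
XXXXXXXX--
-X-----X--
-X-----X--
-X-----X--
-------X--
-------X--
-------X--

Derivation:
Segment 0: (1,5) -> (1,3)
Segment 1: (1,3) -> (1,6)
Segment 2: (1,6) -> (0,6)
Segment 3: (0,6) -> (2,6)
Segment 4: (2,6) -> (7,6)
Segment 5: (7,6) -> (7,0)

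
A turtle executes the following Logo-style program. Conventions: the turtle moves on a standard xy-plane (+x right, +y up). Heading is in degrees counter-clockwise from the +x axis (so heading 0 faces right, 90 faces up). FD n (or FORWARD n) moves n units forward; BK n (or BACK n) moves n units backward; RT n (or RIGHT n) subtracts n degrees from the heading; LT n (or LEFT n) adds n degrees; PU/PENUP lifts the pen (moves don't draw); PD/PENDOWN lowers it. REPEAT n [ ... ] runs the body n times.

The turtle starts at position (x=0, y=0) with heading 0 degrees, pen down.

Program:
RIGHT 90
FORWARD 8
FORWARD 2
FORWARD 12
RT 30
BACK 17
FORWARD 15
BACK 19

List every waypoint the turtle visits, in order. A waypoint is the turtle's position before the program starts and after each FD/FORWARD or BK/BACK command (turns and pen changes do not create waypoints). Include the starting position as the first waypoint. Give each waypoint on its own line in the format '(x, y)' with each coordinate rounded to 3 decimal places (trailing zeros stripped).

Answer: (0, 0)
(0, -8)
(0, -10)
(0, -22)
(8.5, -7.278)
(1, -20.268)
(10.5, -3.813)

Derivation:
Executing turtle program step by step:
Start: pos=(0,0), heading=0, pen down
RT 90: heading 0 -> 270
FD 8: (0,0) -> (0,-8) [heading=270, draw]
FD 2: (0,-8) -> (0,-10) [heading=270, draw]
FD 12: (0,-10) -> (0,-22) [heading=270, draw]
RT 30: heading 270 -> 240
BK 17: (0,-22) -> (8.5,-7.278) [heading=240, draw]
FD 15: (8.5,-7.278) -> (1,-20.268) [heading=240, draw]
BK 19: (1,-20.268) -> (10.5,-3.813) [heading=240, draw]
Final: pos=(10.5,-3.813), heading=240, 6 segment(s) drawn
Waypoints (7 total):
(0, 0)
(0, -8)
(0, -10)
(0, -22)
(8.5, -7.278)
(1, -20.268)
(10.5, -3.813)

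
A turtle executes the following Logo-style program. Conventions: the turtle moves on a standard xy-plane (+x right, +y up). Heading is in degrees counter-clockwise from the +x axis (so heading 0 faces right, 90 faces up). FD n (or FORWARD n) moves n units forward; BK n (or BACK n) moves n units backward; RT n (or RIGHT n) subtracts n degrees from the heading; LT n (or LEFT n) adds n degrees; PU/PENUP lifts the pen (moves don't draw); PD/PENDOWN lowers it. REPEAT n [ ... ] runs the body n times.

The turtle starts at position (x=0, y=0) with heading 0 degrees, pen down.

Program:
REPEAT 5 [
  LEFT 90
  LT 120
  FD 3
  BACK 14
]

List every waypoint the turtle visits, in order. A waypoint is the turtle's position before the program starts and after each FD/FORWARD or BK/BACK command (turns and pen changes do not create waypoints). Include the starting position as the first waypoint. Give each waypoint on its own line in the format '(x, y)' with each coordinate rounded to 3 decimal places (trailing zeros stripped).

Answer: (0, 0)
(-2.598, -1.5)
(9.526, 5.5)
(11.026, 8.098)
(4.026, -4.026)
(4.026, -7.026)
(4.026, 6.974)
(2.526, 9.572)
(9.526, -2.553)
(12.124, -4.053)
(0, 2.947)

Derivation:
Executing turtle program step by step:
Start: pos=(0,0), heading=0, pen down
REPEAT 5 [
  -- iteration 1/5 --
  LT 90: heading 0 -> 90
  LT 120: heading 90 -> 210
  FD 3: (0,0) -> (-2.598,-1.5) [heading=210, draw]
  BK 14: (-2.598,-1.5) -> (9.526,5.5) [heading=210, draw]
  -- iteration 2/5 --
  LT 90: heading 210 -> 300
  LT 120: heading 300 -> 60
  FD 3: (9.526,5.5) -> (11.026,8.098) [heading=60, draw]
  BK 14: (11.026,8.098) -> (4.026,-4.026) [heading=60, draw]
  -- iteration 3/5 --
  LT 90: heading 60 -> 150
  LT 120: heading 150 -> 270
  FD 3: (4.026,-4.026) -> (4.026,-7.026) [heading=270, draw]
  BK 14: (4.026,-7.026) -> (4.026,6.974) [heading=270, draw]
  -- iteration 4/5 --
  LT 90: heading 270 -> 0
  LT 120: heading 0 -> 120
  FD 3: (4.026,6.974) -> (2.526,9.572) [heading=120, draw]
  BK 14: (2.526,9.572) -> (9.526,-2.553) [heading=120, draw]
  -- iteration 5/5 --
  LT 90: heading 120 -> 210
  LT 120: heading 210 -> 330
  FD 3: (9.526,-2.553) -> (12.124,-4.053) [heading=330, draw]
  BK 14: (12.124,-4.053) -> (0,2.947) [heading=330, draw]
]
Final: pos=(0,2.947), heading=330, 10 segment(s) drawn
Waypoints (11 total):
(0, 0)
(-2.598, -1.5)
(9.526, 5.5)
(11.026, 8.098)
(4.026, -4.026)
(4.026, -7.026)
(4.026, 6.974)
(2.526, 9.572)
(9.526, -2.553)
(12.124, -4.053)
(0, 2.947)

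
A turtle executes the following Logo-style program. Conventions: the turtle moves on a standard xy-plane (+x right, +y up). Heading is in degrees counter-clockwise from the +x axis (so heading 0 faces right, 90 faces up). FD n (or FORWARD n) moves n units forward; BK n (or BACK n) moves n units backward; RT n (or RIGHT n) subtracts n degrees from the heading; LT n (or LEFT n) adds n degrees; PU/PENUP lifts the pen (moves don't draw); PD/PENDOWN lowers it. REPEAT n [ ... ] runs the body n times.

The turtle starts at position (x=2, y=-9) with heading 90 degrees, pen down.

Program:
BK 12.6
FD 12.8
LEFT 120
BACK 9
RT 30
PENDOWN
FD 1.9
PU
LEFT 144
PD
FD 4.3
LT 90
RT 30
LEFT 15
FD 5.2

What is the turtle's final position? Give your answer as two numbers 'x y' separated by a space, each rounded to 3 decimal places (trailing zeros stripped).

Executing turtle program step by step:
Start: pos=(2,-9), heading=90, pen down
BK 12.6: (2,-9) -> (2,-21.6) [heading=90, draw]
FD 12.8: (2,-21.6) -> (2,-8.8) [heading=90, draw]
LT 120: heading 90 -> 210
BK 9: (2,-8.8) -> (9.794,-4.3) [heading=210, draw]
RT 30: heading 210 -> 180
PD: pen down
FD 1.9: (9.794,-4.3) -> (7.894,-4.3) [heading=180, draw]
PU: pen up
LT 144: heading 180 -> 324
PD: pen down
FD 4.3: (7.894,-4.3) -> (11.373,-6.827) [heading=324, draw]
LT 90: heading 324 -> 54
RT 30: heading 54 -> 24
LT 15: heading 24 -> 39
FD 5.2: (11.373,-6.827) -> (15.414,-3.555) [heading=39, draw]
Final: pos=(15.414,-3.555), heading=39, 6 segment(s) drawn

Answer: 15.414 -3.555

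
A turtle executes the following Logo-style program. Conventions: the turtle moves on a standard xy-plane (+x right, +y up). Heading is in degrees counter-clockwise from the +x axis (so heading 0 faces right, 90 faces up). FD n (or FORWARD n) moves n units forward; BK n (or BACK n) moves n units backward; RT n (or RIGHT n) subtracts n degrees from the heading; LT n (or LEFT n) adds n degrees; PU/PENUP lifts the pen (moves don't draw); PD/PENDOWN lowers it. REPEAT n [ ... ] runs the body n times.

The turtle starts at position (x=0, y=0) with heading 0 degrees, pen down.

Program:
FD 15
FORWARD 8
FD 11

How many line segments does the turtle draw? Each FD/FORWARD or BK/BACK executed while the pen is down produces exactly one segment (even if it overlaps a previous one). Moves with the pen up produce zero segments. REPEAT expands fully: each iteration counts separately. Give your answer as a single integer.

Answer: 3

Derivation:
Executing turtle program step by step:
Start: pos=(0,0), heading=0, pen down
FD 15: (0,0) -> (15,0) [heading=0, draw]
FD 8: (15,0) -> (23,0) [heading=0, draw]
FD 11: (23,0) -> (34,0) [heading=0, draw]
Final: pos=(34,0), heading=0, 3 segment(s) drawn
Segments drawn: 3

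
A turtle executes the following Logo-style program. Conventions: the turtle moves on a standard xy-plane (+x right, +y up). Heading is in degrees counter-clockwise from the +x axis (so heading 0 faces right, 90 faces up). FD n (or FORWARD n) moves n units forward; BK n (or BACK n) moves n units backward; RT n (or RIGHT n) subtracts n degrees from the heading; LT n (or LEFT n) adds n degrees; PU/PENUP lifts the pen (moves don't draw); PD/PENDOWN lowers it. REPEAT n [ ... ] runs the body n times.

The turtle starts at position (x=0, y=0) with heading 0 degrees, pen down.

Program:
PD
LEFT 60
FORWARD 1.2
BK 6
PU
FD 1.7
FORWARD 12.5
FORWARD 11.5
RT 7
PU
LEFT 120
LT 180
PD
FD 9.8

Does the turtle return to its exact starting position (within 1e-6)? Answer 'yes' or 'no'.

Answer: no

Derivation:
Executing turtle program step by step:
Start: pos=(0,0), heading=0, pen down
PD: pen down
LT 60: heading 0 -> 60
FD 1.2: (0,0) -> (0.6,1.039) [heading=60, draw]
BK 6: (0.6,1.039) -> (-2.4,-4.157) [heading=60, draw]
PU: pen up
FD 1.7: (-2.4,-4.157) -> (-1.55,-2.685) [heading=60, move]
FD 12.5: (-1.55,-2.685) -> (4.7,8.141) [heading=60, move]
FD 11.5: (4.7,8.141) -> (10.45,18.1) [heading=60, move]
RT 7: heading 60 -> 53
PU: pen up
LT 120: heading 53 -> 173
LT 180: heading 173 -> 353
PD: pen down
FD 9.8: (10.45,18.1) -> (20.177,16.906) [heading=353, draw]
Final: pos=(20.177,16.906), heading=353, 3 segment(s) drawn

Start position: (0, 0)
Final position: (20.177, 16.906)
Distance = 26.323; >= 1e-6 -> NOT closed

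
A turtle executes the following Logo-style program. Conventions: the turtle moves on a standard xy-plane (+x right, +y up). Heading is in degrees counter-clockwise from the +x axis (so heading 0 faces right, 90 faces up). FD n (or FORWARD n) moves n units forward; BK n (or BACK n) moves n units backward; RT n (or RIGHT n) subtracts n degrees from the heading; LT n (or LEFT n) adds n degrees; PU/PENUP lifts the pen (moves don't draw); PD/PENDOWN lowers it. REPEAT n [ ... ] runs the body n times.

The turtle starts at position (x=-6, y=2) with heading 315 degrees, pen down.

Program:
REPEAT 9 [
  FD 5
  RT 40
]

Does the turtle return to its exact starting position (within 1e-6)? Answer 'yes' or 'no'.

Answer: yes

Derivation:
Executing turtle program step by step:
Start: pos=(-6,2), heading=315, pen down
REPEAT 9 [
  -- iteration 1/9 --
  FD 5: (-6,2) -> (-2.464,-1.536) [heading=315, draw]
  RT 40: heading 315 -> 275
  -- iteration 2/9 --
  FD 5: (-2.464,-1.536) -> (-2.029,-6.517) [heading=275, draw]
  RT 40: heading 275 -> 235
  -- iteration 3/9 --
  FD 5: (-2.029,-6.517) -> (-4.897,-10.612) [heading=235, draw]
  RT 40: heading 235 -> 195
  -- iteration 4/9 --
  FD 5: (-4.897,-10.612) -> (-9.726,-11.906) [heading=195, draw]
  RT 40: heading 195 -> 155
  -- iteration 5/9 --
  FD 5: (-9.726,-11.906) -> (-14.258,-9.793) [heading=155, draw]
  RT 40: heading 155 -> 115
  -- iteration 6/9 --
  FD 5: (-14.258,-9.793) -> (-16.371,-5.262) [heading=115, draw]
  RT 40: heading 115 -> 75
  -- iteration 7/9 --
  FD 5: (-16.371,-5.262) -> (-15.077,-0.432) [heading=75, draw]
  RT 40: heading 75 -> 35
  -- iteration 8/9 --
  FD 5: (-15.077,-0.432) -> (-10.981,2.436) [heading=35, draw]
  RT 40: heading 35 -> 355
  -- iteration 9/9 --
  FD 5: (-10.981,2.436) -> (-6,2) [heading=355, draw]
  RT 40: heading 355 -> 315
]
Final: pos=(-6,2), heading=315, 9 segment(s) drawn

Start position: (-6, 2)
Final position: (-6, 2)
Distance = 0; < 1e-6 -> CLOSED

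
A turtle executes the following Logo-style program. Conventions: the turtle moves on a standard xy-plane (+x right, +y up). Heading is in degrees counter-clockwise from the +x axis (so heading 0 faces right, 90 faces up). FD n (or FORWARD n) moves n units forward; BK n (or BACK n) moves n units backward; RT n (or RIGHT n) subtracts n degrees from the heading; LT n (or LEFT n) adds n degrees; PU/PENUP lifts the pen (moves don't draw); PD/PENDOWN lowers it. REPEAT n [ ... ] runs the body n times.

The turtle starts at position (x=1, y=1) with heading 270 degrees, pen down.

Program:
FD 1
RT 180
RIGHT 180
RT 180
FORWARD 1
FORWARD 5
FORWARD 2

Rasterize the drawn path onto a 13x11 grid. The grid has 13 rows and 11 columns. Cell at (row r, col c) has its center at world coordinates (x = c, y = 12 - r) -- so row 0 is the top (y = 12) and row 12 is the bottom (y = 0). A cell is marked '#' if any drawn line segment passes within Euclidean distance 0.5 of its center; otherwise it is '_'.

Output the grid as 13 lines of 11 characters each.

Answer: ___________
___________
___________
___________
_#_________
_#_________
_#_________
_#_________
_#_________
_#_________
_#_________
_#_________
_#_________

Derivation:
Segment 0: (1,1) -> (1,0)
Segment 1: (1,0) -> (1,1)
Segment 2: (1,1) -> (1,6)
Segment 3: (1,6) -> (1,8)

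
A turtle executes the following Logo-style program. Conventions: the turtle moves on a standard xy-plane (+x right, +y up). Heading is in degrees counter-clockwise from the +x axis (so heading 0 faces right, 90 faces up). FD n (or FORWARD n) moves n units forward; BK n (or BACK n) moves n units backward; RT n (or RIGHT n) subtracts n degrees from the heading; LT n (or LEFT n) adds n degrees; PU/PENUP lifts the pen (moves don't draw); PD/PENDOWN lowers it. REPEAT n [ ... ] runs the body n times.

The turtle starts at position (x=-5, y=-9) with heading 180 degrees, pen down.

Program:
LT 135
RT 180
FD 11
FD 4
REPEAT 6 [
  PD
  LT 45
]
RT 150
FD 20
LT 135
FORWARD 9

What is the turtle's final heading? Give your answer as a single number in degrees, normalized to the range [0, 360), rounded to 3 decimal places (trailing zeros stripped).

Answer: 30

Derivation:
Executing turtle program step by step:
Start: pos=(-5,-9), heading=180, pen down
LT 135: heading 180 -> 315
RT 180: heading 315 -> 135
FD 11: (-5,-9) -> (-12.778,-1.222) [heading=135, draw]
FD 4: (-12.778,-1.222) -> (-15.607,1.607) [heading=135, draw]
REPEAT 6 [
  -- iteration 1/6 --
  PD: pen down
  LT 45: heading 135 -> 180
  -- iteration 2/6 --
  PD: pen down
  LT 45: heading 180 -> 225
  -- iteration 3/6 --
  PD: pen down
  LT 45: heading 225 -> 270
  -- iteration 4/6 --
  PD: pen down
  LT 45: heading 270 -> 315
  -- iteration 5/6 --
  PD: pen down
  LT 45: heading 315 -> 0
  -- iteration 6/6 --
  PD: pen down
  LT 45: heading 0 -> 45
]
RT 150: heading 45 -> 255
FD 20: (-15.607,1.607) -> (-20.783,-17.712) [heading=255, draw]
LT 135: heading 255 -> 30
FD 9: (-20.783,-17.712) -> (-12.989,-13.212) [heading=30, draw]
Final: pos=(-12.989,-13.212), heading=30, 4 segment(s) drawn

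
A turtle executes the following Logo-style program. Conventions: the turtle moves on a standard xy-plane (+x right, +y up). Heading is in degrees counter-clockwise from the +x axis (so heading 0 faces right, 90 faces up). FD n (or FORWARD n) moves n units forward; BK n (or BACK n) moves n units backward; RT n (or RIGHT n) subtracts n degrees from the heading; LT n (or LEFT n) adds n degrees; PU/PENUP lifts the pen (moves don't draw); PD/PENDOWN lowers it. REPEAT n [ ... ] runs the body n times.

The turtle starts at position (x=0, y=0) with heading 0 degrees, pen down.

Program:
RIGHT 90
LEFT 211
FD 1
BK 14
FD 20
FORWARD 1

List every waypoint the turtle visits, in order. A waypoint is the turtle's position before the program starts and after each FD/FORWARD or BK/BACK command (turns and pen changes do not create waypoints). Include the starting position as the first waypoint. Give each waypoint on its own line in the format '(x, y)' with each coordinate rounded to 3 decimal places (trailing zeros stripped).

Answer: (0, 0)
(-0.515, 0.857)
(6.695, -11.143)
(-3.605, 6)
(-4.12, 6.857)

Derivation:
Executing turtle program step by step:
Start: pos=(0,0), heading=0, pen down
RT 90: heading 0 -> 270
LT 211: heading 270 -> 121
FD 1: (0,0) -> (-0.515,0.857) [heading=121, draw]
BK 14: (-0.515,0.857) -> (6.695,-11.143) [heading=121, draw]
FD 20: (6.695,-11.143) -> (-3.605,6) [heading=121, draw]
FD 1: (-3.605,6) -> (-4.12,6.857) [heading=121, draw]
Final: pos=(-4.12,6.857), heading=121, 4 segment(s) drawn
Waypoints (5 total):
(0, 0)
(-0.515, 0.857)
(6.695, -11.143)
(-3.605, 6)
(-4.12, 6.857)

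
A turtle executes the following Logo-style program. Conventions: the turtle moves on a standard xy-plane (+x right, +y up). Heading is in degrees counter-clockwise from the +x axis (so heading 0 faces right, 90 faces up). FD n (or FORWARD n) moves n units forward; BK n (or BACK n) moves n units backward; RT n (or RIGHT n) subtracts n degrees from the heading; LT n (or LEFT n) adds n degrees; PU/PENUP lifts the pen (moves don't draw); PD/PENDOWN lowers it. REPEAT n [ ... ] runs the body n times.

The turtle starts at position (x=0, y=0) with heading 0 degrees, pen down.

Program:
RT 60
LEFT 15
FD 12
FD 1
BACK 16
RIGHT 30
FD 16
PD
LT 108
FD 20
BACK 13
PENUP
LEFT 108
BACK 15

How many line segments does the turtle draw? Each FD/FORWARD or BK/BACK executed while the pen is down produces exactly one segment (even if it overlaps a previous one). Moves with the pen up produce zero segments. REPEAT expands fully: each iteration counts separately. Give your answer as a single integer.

Answer: 6

Derivation:
Executing turtle program step by step:
Start: pos=(0,0), heading=0, pen down
RT 60: heading 0 -> 300
LT 15: heading 300 -> 315
FD 12: (0,0) -> (8.485,-8.485) [heading=315, draw]
FD 1: (8.485,-8.485) -> (9.192,-9.192) [heading=315, draw]
BK 16: (9.192,-9.192) -> (-2.121,2.121) [heading=315, draw]
RT 30: heading 315 -> 285
FD 16: (-2.121,2.121) -> (2.02,-13.333) [heading=285, draw]
PD: pen down
LT 108: heading 285 -> 33
FD 20: (2.02,-13.333) -> (18.793,-2.441) [heading=33, draw]
BK 13: (18.793,-2.441) -> (7.89,-9.521) [heading=33, draw]
PU: pen up
LT 108: heading 33 -> 141
BK 15: (7.89,-9.521) -> (19.548,-18.961) [heading=141, move]
Final: pos=(19.548,-18.961), heading=141, 6 segment(s) drawn
Segments drawn: 6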